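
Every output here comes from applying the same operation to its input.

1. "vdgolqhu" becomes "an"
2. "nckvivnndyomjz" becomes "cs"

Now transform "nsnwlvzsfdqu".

Looking at the pairs, the operation is to shift every letter 7 places backward in the alphabet (wrapping around), then keep only the last 2 characters.
On "nsnwlvzsfdqu" that produces "jn".

jn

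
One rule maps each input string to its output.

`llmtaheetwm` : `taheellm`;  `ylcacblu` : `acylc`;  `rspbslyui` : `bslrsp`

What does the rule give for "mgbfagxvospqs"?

fagxvosmgb

The transformation: delete the last 3 characters, then move the first 3 characters to the end (rotate left by 3).
For "mgbfagxvospqs", step one produces "mgbfagxvos"; step two turns that into "fagxvosmgb".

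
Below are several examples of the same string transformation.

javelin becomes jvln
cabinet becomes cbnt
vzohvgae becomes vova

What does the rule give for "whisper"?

Rule — keep every other character starting from the first (positions 1st, 3rd, 5th, ...).
"whisper" → "wipr".

wipr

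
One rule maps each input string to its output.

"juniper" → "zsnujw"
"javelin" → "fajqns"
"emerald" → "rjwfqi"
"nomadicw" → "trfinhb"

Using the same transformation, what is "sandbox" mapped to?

fsigtc

The transformation: shift every letter 5 places forward in the alphabet (wrapping around), then delete the first character.
Starting from "sandbox": after the first operation, "xfsigtc"; after the second, "fsigtc".
(Check on "emerald": → "jrjwfqi" → "rjwfqi" ✓)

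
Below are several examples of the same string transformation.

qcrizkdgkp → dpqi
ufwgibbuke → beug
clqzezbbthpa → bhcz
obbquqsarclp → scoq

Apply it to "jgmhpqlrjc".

Looking at the pairs, the operation is to keep one character in every 3, starting at position 1 (positions 1st, 4th, 7th, ...), then move the first 2 characters to the end (rotate left by 2).
Working it through for "jgmhpqlrjc": intermediate "jhlc", final "lcjh".

lcjh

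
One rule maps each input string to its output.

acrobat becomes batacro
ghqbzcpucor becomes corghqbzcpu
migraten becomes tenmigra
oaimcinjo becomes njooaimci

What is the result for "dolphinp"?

The pattern: move the last 3 characters to the front (rotate right by 3).
Doing the same to "dolphinp": "inpdolph".

inpdolph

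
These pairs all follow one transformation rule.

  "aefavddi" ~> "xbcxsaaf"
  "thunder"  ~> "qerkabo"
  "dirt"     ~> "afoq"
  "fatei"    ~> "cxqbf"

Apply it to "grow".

Rule — shift every letter 3 places backward in the alphabet (wrapping around).
"grow" → "dolt".

dolt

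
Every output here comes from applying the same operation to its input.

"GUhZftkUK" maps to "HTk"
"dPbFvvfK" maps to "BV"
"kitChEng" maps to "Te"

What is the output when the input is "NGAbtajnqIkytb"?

aAQY

What's happening: flip the case of every letter, then keep one character in every 3, starting at position 3 (positions 3rd, 6th, 9th, ...).
Doing the same to "NGAbtajnqIkytb": "aAQY".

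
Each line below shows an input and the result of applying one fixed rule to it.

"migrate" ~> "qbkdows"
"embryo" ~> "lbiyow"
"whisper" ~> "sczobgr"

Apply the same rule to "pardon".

bnyxzk

What's happening: move the first 2 characters to the end (rotate left by 2), then shift every letter 10 places forward in the alphabet (wrapping around).
Applying both steps to "pardon": "rdonpa", then "bnyxzk".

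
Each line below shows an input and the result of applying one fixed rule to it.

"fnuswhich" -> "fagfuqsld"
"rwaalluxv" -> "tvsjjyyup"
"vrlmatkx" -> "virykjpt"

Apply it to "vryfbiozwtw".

uruxmgzdwpt

In each case the input is transformed by: reverse the string, then shift every letter 2 places backward in the alphabet (wrapping around).
For "vryfbiozwtw", step one produces "wtwzoibfyrv"; step two turns that into "uruxmgzdwpt".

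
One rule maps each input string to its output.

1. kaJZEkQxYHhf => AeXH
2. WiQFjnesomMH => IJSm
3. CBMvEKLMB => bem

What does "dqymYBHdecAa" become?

What's happening: flip the case of every letter, then keep one character in every 3, starting at position 2 (positions 2nd, 5th, 8th, ...).
Starting from "dqymYBHdecAa": after the first operation, "DQYMybhDECaA"; after the second, "QyDa".

QyDa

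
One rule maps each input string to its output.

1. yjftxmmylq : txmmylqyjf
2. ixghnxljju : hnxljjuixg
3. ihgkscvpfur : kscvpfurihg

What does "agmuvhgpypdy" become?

uvhgpypdyagm

The pattern: move the first 3 characters to the end (rotate left by 3).
Doing the same to "agmuvhgpypdy": "uvhgpypdyagm".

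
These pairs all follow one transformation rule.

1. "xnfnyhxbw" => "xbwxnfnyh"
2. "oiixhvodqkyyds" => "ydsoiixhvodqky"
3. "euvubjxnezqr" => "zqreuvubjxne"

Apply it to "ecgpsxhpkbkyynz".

ynzecgpsxhpkbky

Rule — move the last 3 characters to the front (rotate right by 3).
Applying that to "ecgpsxhpkbkyynz" gives "ynzecgpsxhpkbky".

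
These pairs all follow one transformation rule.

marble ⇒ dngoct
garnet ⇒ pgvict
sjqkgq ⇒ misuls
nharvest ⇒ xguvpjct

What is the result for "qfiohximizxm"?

kokbzoshkqjz

The pattern: swap the front and back halves of the string, then shift every letter 2 places forward in the alphabet (wrapping around).
Working it through for "qfiohximizxm": intermediate "imizxmqfiohx", final "kokbzoshkqjz".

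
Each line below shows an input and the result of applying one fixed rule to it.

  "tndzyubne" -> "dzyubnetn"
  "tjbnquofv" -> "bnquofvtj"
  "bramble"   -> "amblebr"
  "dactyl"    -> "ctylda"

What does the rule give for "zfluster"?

In each case the input is transformed by: move the first 2 characters to the end (rotate left by 2).
Doing the same to "zfluster": "lusterzf".

lusterzf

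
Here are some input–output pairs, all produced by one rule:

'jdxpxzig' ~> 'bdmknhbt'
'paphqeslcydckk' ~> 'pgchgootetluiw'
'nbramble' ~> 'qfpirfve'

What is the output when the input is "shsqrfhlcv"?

Rule — shift every letter 4 places forward in the alphabet (wrapping around), then swap the front and back halves of the string.
On "shsqrfhlcv": the first step gives "wlwuvjlpgz", and the second then gives "jlpgzwlwuv".

jlpgzwlwuv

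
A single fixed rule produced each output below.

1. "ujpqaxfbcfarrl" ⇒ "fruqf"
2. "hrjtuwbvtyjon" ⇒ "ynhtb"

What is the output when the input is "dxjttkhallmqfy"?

lfdth

The pattern: keep one character in every 3, starting at position 1 (positions 1st, 4th, 7th, ...), then move the first 3 characters to the end (rotate left by 3).
On "dxjttkhallmqfy": the first step gives "dthlf", and the second then gives "lfdth".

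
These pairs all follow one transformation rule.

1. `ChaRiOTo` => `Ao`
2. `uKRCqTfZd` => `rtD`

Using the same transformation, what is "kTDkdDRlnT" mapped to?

The pattern: keep one character in every 3, starting at position 3 (positions 3rd, 6th, 9th, ...), then flip the case of every letter.
Starting from "kTDkdDRlnT": after the first operation, "DDn"; after the second, "ddN".
(Check on "uKRCqTfZd": → "RTd" → "rtD" ✓)

ddN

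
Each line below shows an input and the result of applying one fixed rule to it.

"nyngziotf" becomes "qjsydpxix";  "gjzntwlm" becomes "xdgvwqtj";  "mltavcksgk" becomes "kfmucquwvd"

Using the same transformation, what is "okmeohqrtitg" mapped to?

oyrabdsdqyuw

The pattern: shift every letter 10 places forward in the alphabet (wrapping around), then move the first 3 characters to the end (rotate left by 3).
Applying both steps to "okmeohqrtitg": "yuwoyrabdsdq", then "oyrabdsdqyuw".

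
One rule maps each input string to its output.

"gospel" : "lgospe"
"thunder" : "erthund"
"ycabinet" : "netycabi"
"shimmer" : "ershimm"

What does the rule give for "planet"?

tplane

The pattern: move the first 3 characters to the end (rotate left by 3), then move the first 2 characters to the end (rotate left by 2).
Working it through for "planet": intermediate "netpla", final "tplane".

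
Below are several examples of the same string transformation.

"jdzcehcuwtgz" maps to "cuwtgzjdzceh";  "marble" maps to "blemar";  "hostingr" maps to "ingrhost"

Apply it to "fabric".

ricfab

Each output is the input with this applied: swap the front and back halves of the string.
Applying that to "fabric" gives "ricfab".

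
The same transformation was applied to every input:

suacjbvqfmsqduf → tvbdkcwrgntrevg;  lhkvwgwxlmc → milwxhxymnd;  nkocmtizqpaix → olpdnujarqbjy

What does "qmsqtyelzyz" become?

The rule is to shift every letter 1 place forward in the alphabet (wrapping around).
Applying that to "qmsqtyelzyz" gives "rntruzfmaza".

rntruzfmaza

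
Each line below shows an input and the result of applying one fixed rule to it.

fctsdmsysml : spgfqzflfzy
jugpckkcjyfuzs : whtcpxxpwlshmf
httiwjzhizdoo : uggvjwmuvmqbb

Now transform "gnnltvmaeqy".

taaygiznrdl

Looking at the pairs, the operation is to shift every letter 13 places forward in the alphabet (wrapping around) — i.e. ROT13.
Applying that to "gnnltvmaeqy" gives "taaygiznrdl".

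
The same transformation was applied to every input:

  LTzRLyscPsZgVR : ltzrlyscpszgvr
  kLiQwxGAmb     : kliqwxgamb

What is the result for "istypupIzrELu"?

Looking at the pairs, the operation is to convert every letter to lowercase.
On "istypupIzrELu" that produces "istypupizrelu".

istypupizrelu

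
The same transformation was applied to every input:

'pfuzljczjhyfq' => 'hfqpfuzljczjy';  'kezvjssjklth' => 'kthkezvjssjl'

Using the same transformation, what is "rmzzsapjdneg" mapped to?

degrmzzsapjn

Rule — move the last 3 characters to the front (rotate right by 3), then swap the first and last characters.
Starting from "rmzzsapjdneg": after the first operation, "negrmzzsapjd"; after the second, "degrmzzsapjn".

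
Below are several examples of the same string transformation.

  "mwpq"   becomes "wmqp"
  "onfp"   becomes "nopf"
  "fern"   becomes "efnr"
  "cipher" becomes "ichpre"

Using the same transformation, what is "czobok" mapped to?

zcboko

The pattern: swap each adjacent pair of characters (1↔2, 3↔4, ...).
On "czobok" that produces "zcboko".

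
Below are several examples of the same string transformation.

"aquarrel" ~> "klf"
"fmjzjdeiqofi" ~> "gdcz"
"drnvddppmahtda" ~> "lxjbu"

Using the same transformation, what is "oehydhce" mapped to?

In each case the input is transformed by: keep one character in every 3, starting at position 2 (positions 2nd, 5th, 8th, ...), then shift every letter 6 places backward in the alphabet (wrapping around).
Applying both steps to "oehydhce": "ede", then "yxy".

yxy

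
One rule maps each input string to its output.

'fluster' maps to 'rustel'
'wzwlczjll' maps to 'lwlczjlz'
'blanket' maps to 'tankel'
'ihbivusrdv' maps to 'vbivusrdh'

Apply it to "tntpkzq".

qtpkzn

In each case the input is transformed by: delete the first character, then swap the first and last characters.
On "tntpkzq": the first step gives "ntpkzq", and the second then gives "qtpkzn".
(Check on "wzwlczjll": → "zwlczjll" → "lwlczjlz" ✓)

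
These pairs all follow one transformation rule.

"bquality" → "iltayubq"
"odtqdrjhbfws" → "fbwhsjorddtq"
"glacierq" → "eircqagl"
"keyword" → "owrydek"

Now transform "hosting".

itnsgoh

The rule is to move the last 3 characters to the front (rotate right by 3), then take characters alternately from the front and the back (1st, last, 2nd, 2nd-last, ...).
Starting from "hosting": after the first operation, "inghost"; after the second, "itnsgoh".
(Check on "keyword": → "ordkeyw" → "owrydek" ✓)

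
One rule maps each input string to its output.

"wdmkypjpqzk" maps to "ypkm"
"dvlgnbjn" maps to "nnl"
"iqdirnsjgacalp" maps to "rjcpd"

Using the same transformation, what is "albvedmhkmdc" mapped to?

What's happening: move the first 3 characters to the end (rotate left by 3), then keep one character in every 3, starting at position 2 (positions 2nd, 5th, 8th, ...).
On "albvedmhkmdc": the first step gives "vedmhkmdcalb", and the second then gives "ehdl".

ehdl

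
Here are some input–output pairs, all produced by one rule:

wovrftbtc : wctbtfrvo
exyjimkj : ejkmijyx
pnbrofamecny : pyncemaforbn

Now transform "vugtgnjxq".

vqxjngtgu

Each output is the input with this applied: move the first character to the end, then reverse the string.
For "vugtgnjxq", step one produces "ugtgnjxqv"; step two turns that into "vqxjngtgu".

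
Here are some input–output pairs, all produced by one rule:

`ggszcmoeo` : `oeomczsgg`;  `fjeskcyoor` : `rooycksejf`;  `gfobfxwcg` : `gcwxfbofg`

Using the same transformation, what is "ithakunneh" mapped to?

Rule — reverse the string.
For "ithakunneh" the result is "hennukahti".

hennukahti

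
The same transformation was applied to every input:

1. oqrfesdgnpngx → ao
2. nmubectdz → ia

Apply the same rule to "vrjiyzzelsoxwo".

euao

The pattern: shift every letter 4 places backward in the alphabet (wrapping around), then keep only the vowels.
Applying both steps to "vrjiyzzelsoxwo": "rnfeuvvahoktsk", then "euao".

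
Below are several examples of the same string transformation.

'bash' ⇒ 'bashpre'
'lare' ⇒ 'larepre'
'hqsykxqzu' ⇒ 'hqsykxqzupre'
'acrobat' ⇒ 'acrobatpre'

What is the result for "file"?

filepre

The transformation: append "pre".
On "file" that produces "filepre".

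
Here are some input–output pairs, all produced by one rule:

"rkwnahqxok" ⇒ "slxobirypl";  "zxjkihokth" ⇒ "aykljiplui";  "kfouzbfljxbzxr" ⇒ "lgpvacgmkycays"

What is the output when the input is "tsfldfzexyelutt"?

In each case the input is transformed by: shift every letter 1 place forward in the alphabet (wrapping around).
So "tsfldfzexyelutt" becomes "utgmegafyzfmvuu".

utgmegafyzfmvuu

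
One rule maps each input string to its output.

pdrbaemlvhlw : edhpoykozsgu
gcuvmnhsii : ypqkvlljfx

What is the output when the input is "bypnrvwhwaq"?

Rule — shift every letter 3 places forward in the alphabet (wrapping around), then move the first 3 characters to the end (rotate left by 3).
"bypnrvwhwaq" → "ebsquyzkzdt" → "quyzkzdtebs".

quyzkzdtebs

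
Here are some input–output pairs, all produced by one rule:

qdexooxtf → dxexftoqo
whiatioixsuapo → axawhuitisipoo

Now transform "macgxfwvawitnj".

axawcwfvgtinjm

Each output is the input with this applied: sort the characters into alphabetical order, then take characters alternately from the front and the back (1st, last, 2nd, 2nd-last, ...).
Working it through for "macgxfwvawitnj": intermediate "aacfgijmntvwwx", final "axawcwfvgtinjm".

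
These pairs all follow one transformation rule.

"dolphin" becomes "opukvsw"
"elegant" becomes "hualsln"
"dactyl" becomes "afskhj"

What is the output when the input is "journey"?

ulfqvby

The transformation: shift every letter 7 places forward in the alphabet (wrapping around), then move the last 3 characters to the front (rotate right by 3).
On "journey": the first step gives "qvbyulf", and the second then gives "ulfqvby".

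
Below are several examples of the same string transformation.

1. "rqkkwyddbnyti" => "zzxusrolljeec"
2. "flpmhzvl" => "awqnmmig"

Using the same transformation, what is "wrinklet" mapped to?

The transformation: sort the characters into reverse alphabetical order, then shift every letter 1 place forward in the alphabet (wrapping around).
Starting from "wrinklet": after the first operation, "wtrnlkie"; after the second, "xusomljf".

xusomljf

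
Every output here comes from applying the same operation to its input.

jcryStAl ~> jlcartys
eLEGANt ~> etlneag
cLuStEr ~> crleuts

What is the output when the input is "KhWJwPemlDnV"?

kvhnwdjlwmpe

Each output is the input with this applied: take characters alternately from the front and the back (1st, last, 2nd, 2nd-last, ...), then convert every letter to lowercase.
For "KhWJwPemlDnV", step one produces "KVhnWDJlwmPe"; step two turns that into "kvhnwdjlwmpe".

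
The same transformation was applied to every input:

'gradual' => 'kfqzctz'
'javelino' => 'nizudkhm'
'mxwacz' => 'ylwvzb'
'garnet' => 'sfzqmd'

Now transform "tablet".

Looking at the pairs, the operation is to move the last character to the front, then shift every letter 1 place backward in the alphabet (wrapping around).
Applying both steps to "tablet": "ttable", then "sszakd".
(Check on "javelino": → "ojavelin" → "nizudkhm" ✓)

sszakd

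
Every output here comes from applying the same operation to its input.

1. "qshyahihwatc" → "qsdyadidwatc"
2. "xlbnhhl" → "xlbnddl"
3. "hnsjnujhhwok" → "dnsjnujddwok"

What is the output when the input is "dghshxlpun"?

dgdsdxlpun

In each case the input is transformed by: replace every "h" with "d".
So "dghshxlpun" becomes "dgdsdxlpun".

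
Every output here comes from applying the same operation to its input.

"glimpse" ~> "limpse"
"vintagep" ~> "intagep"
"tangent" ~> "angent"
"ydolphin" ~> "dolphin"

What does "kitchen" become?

itchen

What's happening: delete the first character.
On "kitchen" that produces "itchen".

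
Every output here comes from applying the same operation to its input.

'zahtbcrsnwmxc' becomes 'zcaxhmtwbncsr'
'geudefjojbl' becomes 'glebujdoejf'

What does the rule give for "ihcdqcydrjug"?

ighucjdrqdcy

Looking at the pairs, the operation is to take characters alternately from the front and the back (1st, last, 2nd, 2nd-last, ...).
So "ihcdqcydrjug" becomes "ighucjdrqdcy".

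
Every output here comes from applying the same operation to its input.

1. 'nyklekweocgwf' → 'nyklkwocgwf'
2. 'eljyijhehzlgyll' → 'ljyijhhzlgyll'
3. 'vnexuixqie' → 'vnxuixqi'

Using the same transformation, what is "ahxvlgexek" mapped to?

Each output is the input with this applied: remove every "e".
Doing the same to "ahxvlgexek": "ahxvlgxk".

ahxvlgxk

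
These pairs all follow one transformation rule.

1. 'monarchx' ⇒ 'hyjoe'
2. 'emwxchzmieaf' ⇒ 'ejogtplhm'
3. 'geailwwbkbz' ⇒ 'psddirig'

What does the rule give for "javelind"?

What's happening: shift every letter 7 places forward in the alphabet (wrapping around), then delete the first 3 characters.
"javelind" → "qhclspuk" → "lspuk".

lspuk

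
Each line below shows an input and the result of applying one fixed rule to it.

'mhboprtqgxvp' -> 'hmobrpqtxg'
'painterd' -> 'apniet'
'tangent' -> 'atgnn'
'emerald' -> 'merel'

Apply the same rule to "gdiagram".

dgairg

Each output is the input with this applied: swap each adjacent pair of characters (1↔2, 3↔4, ...), then delete the last 2 characters.
"gdiagram" → "dgairg".
(Check on "mhboprtqgxvp": → "hmobrpqtxgpv" → "hmobrpqtxg" ✓)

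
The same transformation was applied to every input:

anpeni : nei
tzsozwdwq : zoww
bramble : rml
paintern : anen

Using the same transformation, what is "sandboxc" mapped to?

adoc

In each case the input is transformed by: keep every other character starting from the second (positions 2nd, 4th, 6th, ...).
For "sandboxc" the result is "adoc".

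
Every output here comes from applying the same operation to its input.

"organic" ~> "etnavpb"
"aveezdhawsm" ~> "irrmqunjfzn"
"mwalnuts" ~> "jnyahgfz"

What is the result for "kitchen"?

Rule — shift every letter 13 places forward in the alphabet (wrapping around) — i.e. ROT13, then move the first character to the end.
On "kitchen": the first step gives "xvgpura", and the second then gives "vgpurax".

vgpurax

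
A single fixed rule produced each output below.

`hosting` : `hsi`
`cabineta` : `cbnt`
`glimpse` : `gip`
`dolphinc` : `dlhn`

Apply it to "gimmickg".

gmik

Looking at the pairs, the operation is to delete the last character, then keep every other character starting from the first (positions 1st, 3rd, 5th, ...).
Starting from "gimmickg": after the first operation, "gimmick"; after the second, "gmik".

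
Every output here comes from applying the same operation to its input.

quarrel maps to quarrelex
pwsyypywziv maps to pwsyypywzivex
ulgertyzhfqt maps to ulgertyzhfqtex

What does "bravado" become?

bravadoex

In each case the input is transformed by: append "ex".
Applying that to "bravado" gives "bravadoex".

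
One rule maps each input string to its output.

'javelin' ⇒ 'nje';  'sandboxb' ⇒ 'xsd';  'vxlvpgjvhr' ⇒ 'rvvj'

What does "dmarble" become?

edr

The rule is to keep one character in every 3, starting at position 1 (positions 1st, 4th, 7th, ...), then move the last character to the front.
Applying that to "dmarble" gives "edr".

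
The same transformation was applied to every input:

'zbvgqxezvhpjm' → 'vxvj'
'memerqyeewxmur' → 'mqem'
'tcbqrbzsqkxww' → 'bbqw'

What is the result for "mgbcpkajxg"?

Each output is the input with this applied: keep one character in every 3, starting at position 3 (positions 3rd, 6th, 9th, ...).
Applying that to "mgbcpkajxg" gives "bkx".

bkx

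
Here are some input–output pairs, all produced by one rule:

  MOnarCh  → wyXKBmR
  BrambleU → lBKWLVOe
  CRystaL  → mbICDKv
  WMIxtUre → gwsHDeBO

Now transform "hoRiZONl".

RYbSjyxV

Looking at the pairs, the operation is to shift every letter 10 places forward in the alphabet (wrapping around), then flip the case of every letter.
Doing the same to "hoRiZONl": "RYbSjyxV".
(Check on "MOnarCh": → "WYxkbMr" → "wyXKBmR" ✓)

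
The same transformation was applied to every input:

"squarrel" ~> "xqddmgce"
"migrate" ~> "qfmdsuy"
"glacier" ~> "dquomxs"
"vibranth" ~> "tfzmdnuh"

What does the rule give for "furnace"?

qomzdgr

The rule is to reverse the string, then shift every letter 12 places forward in the alphabet (wrapping around).
Doing the same to "furnace": "qomzdgr".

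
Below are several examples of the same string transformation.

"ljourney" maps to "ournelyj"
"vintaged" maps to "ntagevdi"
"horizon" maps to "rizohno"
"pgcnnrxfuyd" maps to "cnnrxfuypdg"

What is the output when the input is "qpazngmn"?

azngmqnp

Each output is the input with this applied: swap the first and last characters, then move the first 2 characters to the end (rotate left by 2).
Doing the same to "qpazngmn": "azngmqnp".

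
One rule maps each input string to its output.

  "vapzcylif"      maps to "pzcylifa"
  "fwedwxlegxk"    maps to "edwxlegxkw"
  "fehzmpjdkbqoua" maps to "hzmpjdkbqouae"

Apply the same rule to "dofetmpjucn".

The pattern: delete the first character, then move the first character to the end.
"dofetmpjucn" → "ofetmpjucn" → "fetmpjucno".

fetmpjucno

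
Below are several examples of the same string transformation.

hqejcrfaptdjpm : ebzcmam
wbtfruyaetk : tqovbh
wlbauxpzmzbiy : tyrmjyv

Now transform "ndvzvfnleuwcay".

Each output is the input with this applied: shift every letter 3 places backward in the alphabet (wrapping around), then keep every other character starting from the first (positions 1st, 3rd, 5th, ...).
For "ndvzvfnleuwcay", step one produces "kaswsckibrtzxv"; step two turns that into "ksskbtx".

ksskbtx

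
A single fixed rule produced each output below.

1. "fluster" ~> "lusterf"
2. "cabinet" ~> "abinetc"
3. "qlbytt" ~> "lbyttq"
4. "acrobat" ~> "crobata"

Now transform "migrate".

igratem

In each case the input is transformed by: move the first character to the end.
On "migrate" that produces "igratem".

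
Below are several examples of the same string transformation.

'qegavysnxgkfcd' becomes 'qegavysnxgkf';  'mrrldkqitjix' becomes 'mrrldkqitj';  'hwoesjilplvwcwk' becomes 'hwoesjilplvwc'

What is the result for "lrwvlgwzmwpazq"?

What's happening: delete the last 2 characters.
"lrwvlgwzmwpazq" → "lrwvlgwzmwpa".

lrwvlgwzmwpa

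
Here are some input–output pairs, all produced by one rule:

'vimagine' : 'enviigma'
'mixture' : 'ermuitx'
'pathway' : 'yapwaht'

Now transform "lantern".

nrleatn

Rule — move the last character to the front, then take characters alternately from the front and the back (1st, last, 2nd, 2nd-last, ...).
Working it through for "lantern": intermediate "nlanter", final "nrleatn".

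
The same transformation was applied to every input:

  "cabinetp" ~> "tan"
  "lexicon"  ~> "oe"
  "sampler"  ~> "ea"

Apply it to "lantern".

In each case the input is transformed by: move the last 3 characters to the front (rotate right by 3), then keep one character in every 3, starting at position 2 (positions 2nd, 5th, 8th, ...).
"lantern" → "ernlant" → "ra".

ra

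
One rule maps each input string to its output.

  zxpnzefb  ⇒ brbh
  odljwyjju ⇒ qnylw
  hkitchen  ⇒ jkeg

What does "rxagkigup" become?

Each output is the input with this applied: shift every letter 2 places forward in the alphabet (wrapping around), then keep every other character starting from the first (positions 1st, 3rd, 5th, ...).
"rxagkigup" → "tzcimkiwr" → "tcmir".
(Check on "zxpnzefb": → "bzrpbghd" → "brbh" ✓)

tcmir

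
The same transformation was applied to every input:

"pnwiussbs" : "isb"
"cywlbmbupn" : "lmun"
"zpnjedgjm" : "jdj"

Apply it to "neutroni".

Each output is the input with this applied: delete the first 2 characters, then keep every other character starting from the second (positions 2nd, 4th, 6th, ...).
Starting from "neutroni": after the first operation, "utroni"; after the second, "toi".

toi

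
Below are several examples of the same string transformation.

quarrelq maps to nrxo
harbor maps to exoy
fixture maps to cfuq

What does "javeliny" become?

gxsb

Rule — shift every letter 3 places backward in the alphabet (wrapping around), then keep only the first 4 characters.
Working it through for "javeliny": intermediate "gxsbifkv", final "gxsb".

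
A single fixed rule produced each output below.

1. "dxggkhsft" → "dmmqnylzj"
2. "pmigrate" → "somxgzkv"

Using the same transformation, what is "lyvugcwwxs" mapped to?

The transformation: move the first character to the end, then shift every letter 6 places forward in the alphabet (wrapping around).
"lyvugcwwxs" → "yvugcwwxsl" → "ebamiccdyr".

ebamiccdyr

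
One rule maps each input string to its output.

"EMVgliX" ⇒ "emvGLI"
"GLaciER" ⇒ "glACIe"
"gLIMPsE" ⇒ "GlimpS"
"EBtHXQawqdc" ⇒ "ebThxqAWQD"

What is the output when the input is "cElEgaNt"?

Looking at the pairs, the operation is to delete the last character, then flip the case of every letter.
Starting from "cElEgaNt": after the first operation, "cElEgaN"; after the second, "CeLeGAn".

CeLeGAn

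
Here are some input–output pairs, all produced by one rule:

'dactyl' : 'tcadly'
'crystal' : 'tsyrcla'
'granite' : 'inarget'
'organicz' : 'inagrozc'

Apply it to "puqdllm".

ldqupml

The rule is to move the last 2 characters to the front (rotate right by 2), then reverse the string.
Starting from "puqdllm": after the first operation, "lmpuqdl"; after the second, "ldqupml".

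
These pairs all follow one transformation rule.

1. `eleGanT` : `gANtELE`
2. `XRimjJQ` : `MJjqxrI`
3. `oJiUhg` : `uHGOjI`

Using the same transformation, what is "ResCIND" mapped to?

cindrES

Rule — flip the case of every letter, then move the first 3 characters to the end (rotate left by 3).
"ResCIND" → "rEScind" → "cindrES".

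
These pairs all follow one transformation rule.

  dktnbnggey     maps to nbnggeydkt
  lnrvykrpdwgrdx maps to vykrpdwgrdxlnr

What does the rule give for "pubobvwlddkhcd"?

Each output is the input with this applied: move the first 3 characters to the end (rotate left by 3).
For "pubobvwlddkhcd" the result is "obvwlddkhcdpub".

obvwlddkhcdpub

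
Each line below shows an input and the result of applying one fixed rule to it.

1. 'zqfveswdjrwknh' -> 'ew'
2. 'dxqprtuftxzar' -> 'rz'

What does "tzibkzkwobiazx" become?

The rule is to keep every other character starting from the first (positions 1st, 3rd, 5th, ...), then keep one character in every 3, starting at position 3 (positions 3rd, 6th, 9th, ...).
Doing the same to "tzibkzkwobiazx": "ki".

ki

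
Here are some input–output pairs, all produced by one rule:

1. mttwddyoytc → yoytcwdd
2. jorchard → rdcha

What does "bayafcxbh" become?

The transformation: delete the first 3 characters, then move the first 3 characters to the end (rotate left by 3).
Applying both steps to "bayafcxbh": "afcxbh", then "xbhafc".

xbhafc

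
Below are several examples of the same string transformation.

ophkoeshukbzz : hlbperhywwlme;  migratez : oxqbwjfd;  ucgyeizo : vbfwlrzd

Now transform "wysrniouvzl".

What's happening: move the first 3 characters to the end (rotate left by 3), then shift every letter 3 places backward in the alphabet (wrapping around).
For "wysrniouvzl", step one produces "rniouvzlwys"; step two turns that into "okflrswitvp".

okflrswitvp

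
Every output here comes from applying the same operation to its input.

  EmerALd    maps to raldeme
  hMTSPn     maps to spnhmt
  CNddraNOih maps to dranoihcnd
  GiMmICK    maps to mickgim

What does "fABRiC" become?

In each case the input is transformed by: move the first 3 characters to the end (rotate left by 3), then convert every letter to lowercase.
Starting from "fABRiC": after the first operation, "RiCfAB"; after the second, "ricfab".

ricfab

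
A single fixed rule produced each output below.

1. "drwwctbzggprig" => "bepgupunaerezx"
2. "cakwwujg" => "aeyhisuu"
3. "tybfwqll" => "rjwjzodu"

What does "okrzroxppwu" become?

The pattern: shift every letter 2 places backward in the alphabet (wrapping around), then take characters alternately from the front and the back (1st, last, 2nd, 2nd-last, ...).
On "okrzroxppwu": the first step gives "mipxpmvnnus", and the second then gives "msiupnxnpvm".

msiupnxnpvm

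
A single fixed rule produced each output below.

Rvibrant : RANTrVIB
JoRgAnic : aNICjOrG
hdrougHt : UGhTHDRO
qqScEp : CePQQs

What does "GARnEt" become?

Rule — swap the front and back halves of the string, then flip the case of every letter.
Applying both steps to "GARnEt": "nEtGAR", then "NeTgar".

NeTgar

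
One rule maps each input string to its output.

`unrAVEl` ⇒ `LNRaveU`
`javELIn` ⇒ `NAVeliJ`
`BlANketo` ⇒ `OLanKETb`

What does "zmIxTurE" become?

Rule — flip the case of every letter, then swap the first and last characters.
"zmIxTurE" → "eMiXtURZ".

eMiXtURZ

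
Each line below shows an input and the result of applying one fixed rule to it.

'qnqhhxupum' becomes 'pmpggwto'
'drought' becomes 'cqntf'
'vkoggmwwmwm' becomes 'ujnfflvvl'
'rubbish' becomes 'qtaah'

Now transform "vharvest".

ugzqud

The rule is to shift every letter 1 place backward in the alphabet (wrapping around), then delete the last 2 characters.
Doing the same to "vharvest": "ugzqud".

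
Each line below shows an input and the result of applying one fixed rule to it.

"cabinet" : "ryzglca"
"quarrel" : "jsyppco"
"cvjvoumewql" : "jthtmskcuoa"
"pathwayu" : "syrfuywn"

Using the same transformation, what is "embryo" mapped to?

Rule — shift every letter 2 places backward in the alphabet (wrapping around), then swap the first and last characters.
Working it through for "embryo": intermediate "ckzpwm", final "mkzpwc".

mkzpwc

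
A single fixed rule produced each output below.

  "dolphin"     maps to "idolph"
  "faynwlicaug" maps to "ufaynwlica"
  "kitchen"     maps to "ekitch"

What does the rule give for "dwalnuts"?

Rule — delete the last character, then move the last character to the front.
"dwalnuts" → "dwalnut" → "tdwalnu".

tdwalnu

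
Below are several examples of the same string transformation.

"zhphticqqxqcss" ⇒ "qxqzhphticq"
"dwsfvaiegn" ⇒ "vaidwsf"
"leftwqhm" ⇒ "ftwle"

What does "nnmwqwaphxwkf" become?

phxnnmwqwa

The transformation: delete the last 3 characters, then move the last 3 characters to the front (rotate right by 3).
On "nnmwqwaphxwkf": the first step gives "nnmwqwaphx", and the second then gives "phxnnmwqwa".
(Check on "zhphticqqxqcss": → "zhphticqqxq" → "qxqzhphticq" ✓)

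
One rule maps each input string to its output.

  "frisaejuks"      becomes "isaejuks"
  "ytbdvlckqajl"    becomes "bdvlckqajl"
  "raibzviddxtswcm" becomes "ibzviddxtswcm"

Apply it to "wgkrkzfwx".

The transformation: delete the first 2 characters.
"wgkrkzfwx" → "krkzfwx".

krkzfwx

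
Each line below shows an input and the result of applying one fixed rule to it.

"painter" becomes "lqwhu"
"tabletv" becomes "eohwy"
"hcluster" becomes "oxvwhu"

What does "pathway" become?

wkzdb

The pattern: delete the first 2 characters, then shift every letter 3 places forward in the alphabet (wrapping around).
For "pathway", step one produces "thway"; step two turns that into "wkzdb".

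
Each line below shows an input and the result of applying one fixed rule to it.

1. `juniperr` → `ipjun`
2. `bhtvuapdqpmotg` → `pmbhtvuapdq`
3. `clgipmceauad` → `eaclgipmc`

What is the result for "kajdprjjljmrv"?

The transformation: delete the last 3 characters, then move the last 2 characters to the front (rotate right by 2).
Applying both steps to "kajdprjjljmrv": "kajdprjjlj", then "ljkajdprjj".

ljkajdprjj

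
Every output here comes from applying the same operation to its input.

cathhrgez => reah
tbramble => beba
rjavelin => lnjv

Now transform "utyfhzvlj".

The transformation: keep every other character starting from the second (positions 2nd, 4th, 6th, ...), then move the last 2 characters to the front (rotate right by 2).
For "utyfhzvlj", step one produces "tfzl"; step two turns that into "zltf".

zltf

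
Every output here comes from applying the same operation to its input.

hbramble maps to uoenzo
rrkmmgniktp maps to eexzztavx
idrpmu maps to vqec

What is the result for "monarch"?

Looking at the pairs, the operation is to delete the last 2 characters, then shift every letter 13 places forward in the alphabet (wrapping around) — i.e. ROT13.
Applying both steps to "monarch": "monar", then "zbane".

zbane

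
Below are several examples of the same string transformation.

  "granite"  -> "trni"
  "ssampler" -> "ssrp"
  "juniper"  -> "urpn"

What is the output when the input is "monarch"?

Each output is the input with this applied: sort the characters into reverse alphabetical order, then keep only the first 4 characters.
For "monarch", step one produces "ronmhca"; step two turns that into "ronm".

ronm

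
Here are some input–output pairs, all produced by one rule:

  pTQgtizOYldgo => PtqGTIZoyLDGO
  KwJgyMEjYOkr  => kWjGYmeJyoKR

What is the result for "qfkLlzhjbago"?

The pattern: flip the case of every letter.
"qfkLlzhjbago" → "QFKlLZHJBAGO".

QFKlLZHJBAGO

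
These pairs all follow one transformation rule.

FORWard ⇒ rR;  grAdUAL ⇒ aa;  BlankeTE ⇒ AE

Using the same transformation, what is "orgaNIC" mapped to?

The pattern: flip the case of every letter, then keep one character in every 3, starting at position 3 (positions 3rd, 6th, 9th, ...).
For "orgaNIC", step one produces "ORGAnic"; step two turns that into "Gi".

Gi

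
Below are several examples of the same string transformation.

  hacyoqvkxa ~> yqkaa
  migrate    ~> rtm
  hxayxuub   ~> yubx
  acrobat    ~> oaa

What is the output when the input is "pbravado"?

aaob

Rule — move the first 2 characters to the end (rotate left by 2), then keep every other character starting from the second (positions 2nd, 4th, 6th, ...).
For "pbravado", step one produces "ravadopb"; step two turns that into "aaob".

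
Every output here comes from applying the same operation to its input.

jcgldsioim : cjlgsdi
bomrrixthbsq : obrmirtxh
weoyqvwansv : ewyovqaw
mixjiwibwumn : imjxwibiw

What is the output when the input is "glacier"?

The rule is to delete the last 3 characters, then swap each adjacent pair of characters (1↔2, 3↔4, ...).
Applying both steps to "glacier": "glac", then "lgca".
(Check on "bomrrixthbsq": → "bomrrixth" → "obrmirtxh" ✓)

lgca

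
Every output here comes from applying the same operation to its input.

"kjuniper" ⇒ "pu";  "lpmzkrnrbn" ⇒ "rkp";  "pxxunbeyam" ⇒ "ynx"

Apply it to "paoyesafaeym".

The rule is to reverse the string, then keep one character in every 3, starting at position 3 (positions 3rd, 6th, 9th, ...).
For "paoyesafaeym", step one produces "myeafaseyoap"; step two turns that into "eayp".
(Check on "lpmzkrnrbn": → "nbrnrkzmpl" → "rkp" ✓)

eayp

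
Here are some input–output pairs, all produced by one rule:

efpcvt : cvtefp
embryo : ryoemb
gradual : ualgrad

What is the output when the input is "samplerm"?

ermsampl

The transformation: move the last 3 characters to the front (rotate right by 3).
Applying that to "samplerm" gives "ermsampl".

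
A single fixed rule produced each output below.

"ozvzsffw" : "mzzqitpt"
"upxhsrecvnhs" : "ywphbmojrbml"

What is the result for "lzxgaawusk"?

uqomeftrau

The pattern: swap the front and back halves of the string, then shift every letter 6 places backward in the alphabet (wrapping around).
Working it through for "lzxgaawusk": intermediate "awusklzxga", final "uqomeftrau".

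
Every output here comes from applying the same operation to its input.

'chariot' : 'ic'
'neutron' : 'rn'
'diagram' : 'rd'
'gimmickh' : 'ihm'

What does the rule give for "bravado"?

ab

Looking at the pairs, the operation is to move the first 3 characters to the end (rotate left by 3), then keep one character in every 3, starting at position 2 (positions 2nd, 5th, 8th, ...).
Starting from "bravado": after the first operation, "vadobra"; after the second, "ab".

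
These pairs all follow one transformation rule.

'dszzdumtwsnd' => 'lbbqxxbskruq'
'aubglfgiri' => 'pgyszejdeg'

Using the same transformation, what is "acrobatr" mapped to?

In each case the input is transformed by: shift every letter 2 places backward in the alphabet (wrapping around), then move the last 2 characters to the front (rotate right by 2).
Applying that to "acrobatr" gives "rpyapmzy".

rpyapmzy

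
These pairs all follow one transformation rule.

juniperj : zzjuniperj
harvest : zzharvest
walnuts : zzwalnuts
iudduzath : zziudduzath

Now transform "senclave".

Each output is the input with this applied: prepend "zz".
Doing the same to "senclave": "zzsenclave".

zzsenclave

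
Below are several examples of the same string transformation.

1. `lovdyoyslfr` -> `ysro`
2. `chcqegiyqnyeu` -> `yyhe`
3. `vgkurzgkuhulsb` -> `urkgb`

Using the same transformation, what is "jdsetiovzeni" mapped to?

Looking at the pairs, the operation is to keep one character in every 3, starting at position 2 (positions 2nd, 5th, 8th, ...), then sort the characters into reverse alphabetical order.
Applying both steps to "jdsetiovzeni": "dtvn", then "vtnd".

vtnd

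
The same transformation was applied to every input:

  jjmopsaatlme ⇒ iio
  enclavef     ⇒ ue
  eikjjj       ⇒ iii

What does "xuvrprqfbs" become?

The transformation: shift every letter 1 place backward in the alphabet (wrapping around), then keep only the vowels.
Applying that to "xuvrprqfbs" gives "uoea".

uoea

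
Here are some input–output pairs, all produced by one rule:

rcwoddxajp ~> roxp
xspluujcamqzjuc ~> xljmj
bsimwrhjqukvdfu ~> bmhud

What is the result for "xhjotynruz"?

xonz

In each case the input is transformed by: keep one character in every 3, starting at position 1 (positions 1st, 4th, 7th, ...).
Doing the same to "xhjotynruz": "xonz".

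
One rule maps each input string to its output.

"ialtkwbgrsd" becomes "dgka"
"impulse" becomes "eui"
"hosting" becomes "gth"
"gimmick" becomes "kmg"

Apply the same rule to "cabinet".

tic

What's happening: reverse the string, then keep one character in every 3, starting at position 1 (positions 1st, 4th, 7th, ...).
"cabinet" → "tenibac" → "tic".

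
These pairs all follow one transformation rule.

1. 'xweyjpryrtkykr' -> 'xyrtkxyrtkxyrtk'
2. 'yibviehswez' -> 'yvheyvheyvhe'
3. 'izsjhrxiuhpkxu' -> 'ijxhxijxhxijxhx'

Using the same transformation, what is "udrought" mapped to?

In each case the input is transformed by: keep one character in every 3, starting at position 1 (positions 1st, 4th, 7th, ...), then write the whole string 3 times in a row.
Applying both steps to "udrought": "uoh", then "uohuohuoh".

uohuohuoh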